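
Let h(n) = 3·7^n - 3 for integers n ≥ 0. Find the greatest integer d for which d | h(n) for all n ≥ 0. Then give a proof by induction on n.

Computing the first values: h(0) = 0 and h(1) = 18; gcd(0, 18) = 18, so d ≤ 18.
We prove 18 | 3·7^n - 3 for all n ≥ 0 by induction on n.
For the base case n = 0: h(0) = 0 = 18·(0), so 18 | h(0).
Inductive step: assume the claim holds for n = k, i.e. 18 | h(k). Then
h(k+1) = 3·7^(k+1) - 3 = 7·(3·7^k - 3) + 18 = 7·h(k) + 18. The first term is divisible by 18 by the inductive hypothesis, and 18 is divisible by 18. Hence 18 | h(k+1).
By induction, the statement is established for all n ≥ 0.
Therefore the largest such d is 18.

d = 18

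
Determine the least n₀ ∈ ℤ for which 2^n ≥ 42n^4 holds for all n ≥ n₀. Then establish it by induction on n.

n₀ = 24

At n = 23: 8388608 < 11753322, so the inequality fails and n₀ ≥ 24. We prove 2^n ≥ 42n^4 for all n ≥ 24.
Base step (n = 24): 2^n = 16777216 and 42n^4 = 13934592, so 16777216 ≥ 13934592.
For the inductive step, assume it holds for an arbitrary p ≥ 24, so 2^p ≥ 42p^4.
Then 2^(p + 1) = 2·(2^p) ≥ 2·(42p^4).
Also, for p ≥ 24 we have 2·(42p^4) ≥ 42(p+1)^4, since 2 ≥ (1 + 1/p)^4 for all p ≥ 24.
Combining, 2^(p + 1) ≥ 42(p+1)^4.
Hence, by induction on n, the claim holds for every n ≥ 24.
Hence the smallest such n₀ is 24.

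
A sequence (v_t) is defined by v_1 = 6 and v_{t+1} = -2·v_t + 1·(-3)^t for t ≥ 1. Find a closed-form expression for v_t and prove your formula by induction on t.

Computing the first terms: v_1 = 6, v_2 = -15, v_3 = 39. This suggests v_t = 3(-2)^(t - 1) - (-3)^t.
For the base case t = 1: the formula gives 6 = 6 = v_1.
Suppose the result is true for t = p, so v_p = 3(-2)^(p - 1) - (-3)^p.
Then v_{p+1} = -2·v_p + 1·(-3)^p = -2·(3(-2)^(p - 1) - (-3)^p) + 1·(-3)^p = 3(-2)^p - (-3)^(p + 1) = 3(-2)^((p+1) - 1) - (-3)^(p+1),
which is the claimed formula at t = p+1.
By the principle of mathematical induction, the result holds for all t ≥ 1.

v_t = 3(-2)^(t - 1) - (-3)^t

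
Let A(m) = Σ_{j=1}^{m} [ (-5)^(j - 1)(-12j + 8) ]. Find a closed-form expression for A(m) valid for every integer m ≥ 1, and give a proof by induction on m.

We claim A(m) = (-5)^m(2m - 1) + 1 for all m ≥ 1.
When m = 1: A(1) = -4, and the closed form gives -4. They agree.
Suppose the result is true for m = j, so A(j) = (-5)^j(2j - 1) + 1.
Then A(j+1) = A(j) + ((-5)^j(-12j - 4)) = ((-5)^j(2j - 1) + 1) + ((-5)^j(-12j - 4)).
Simplifying, A(j+1) = -10(-5)^j·j - 5(-5)^j + 1 = (-5)^(j+1)(2(j+1) - 1) + 1,
which is the closed form with m = j+1.
This completes the induction.

A(m) = (-5)^m(2m - 1) + 1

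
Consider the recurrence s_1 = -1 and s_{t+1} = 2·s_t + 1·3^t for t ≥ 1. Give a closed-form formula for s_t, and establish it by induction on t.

s_t = -2^(t + 1) + 3^t

Computing the first terms: s_1 = -1, s_2 = 1, s_3 = 11. This suggests s_t = -2^(t + 1) + 3^t.
For the base case t = 1: the formula gives -1 = -1 = s_1.
Suppose the result is true for t = i, so s_i = -2^(i + 1) + 3^i.
Then s_{i+1} = 2·s_i + 1·3^i = 2·(-2^(i + 1) + 3^i) + 1·3^i = -2^(i + 2) + 3^(i + 1) = -2^((i+1) + 1) + 3^(i+1),
which is the claimed formula at t = i+1.
Hence, by induction on t, the claim holds for every t ≥ 1.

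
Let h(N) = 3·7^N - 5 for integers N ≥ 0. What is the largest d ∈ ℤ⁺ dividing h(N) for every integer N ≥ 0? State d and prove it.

d = 2

Computing the first values: h(0) = -2 and h(1) = 16; gcd(-2, 16) = 2, so d ≤ 2.
We prove 2 | 3·7^N - 5 for all N ≥ 0 by induction on N.
Base case (N = 0): h(0) = -2 = 2·(-1), so 2 | h(0).
Inductive step: assume the claim holds for N = m, i.e. 2 | h(m). Then
h(m+1) = 3·7^(m+1) - 5 = 7·(3·7^m - 5) + 30 = 7·h(m) + 30. The first term is divisible by 2 by the inductive hypothesis, and 30 is divisible by 2. Hence 2 | h(m+1).
This completes the induction.
Therefore the largest such d is 2.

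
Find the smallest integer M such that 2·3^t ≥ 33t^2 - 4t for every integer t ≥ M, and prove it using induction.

At t = 5: 486 < 805, so the inequality fails and M ≥ 6. We prove 2·3^t ≥ 33t^2 - 4t for all t ≥ 6.
For the base case t = 6: 2·3^t = 1458 and 33t^2 - 4t = 1164, so 1458 ≥ 1164.
Inductive step: suppose the statement holds for some j ≥ 6, so 2·3^j ≥ 33j^2 - 4j.
Then 2·3^(j + 1) = 3·(2·3^j) ≥ 3·(33j^2 - 4j).
Also, for j ≥ 6 we have 3·(33j^2 - 4j) ≥ 33(j+1)^2 - 4(j+1), since 3·(33j^2 - 4j) − (33(j+1)^2 - 4(j+1)) = 66j^2 - 74j - 29, which is nonnegative for all j ≥ 6.
Combining, 2·3^(j + 1) ≥ 33(j+1)^2 - 4(j+1).
By induction, the statement is established for all t ≥ 6.
Hence the smallest such M is 6.

M = 6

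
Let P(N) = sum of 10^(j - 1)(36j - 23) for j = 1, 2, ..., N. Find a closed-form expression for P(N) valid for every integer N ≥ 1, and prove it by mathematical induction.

P(N) = 10^N(4N - 3) + 3

We claim P(N) = 10^N(4N - 3) + 3 for all N ≥ 1.
For the base case N = 1: P(1) = 13, and the closed form gives 13. They agree.
Inductive step: suppose the statement holds for some j ≥ 1, so P(j) = 10^j(4j - 3) + 3.
Then P(j+1) = P(j) + (10^j(36j + 13)) = (10^j(4j - 3) + 3) + (10^j(36j + 13)).
Simplifying, P(j+1) = 40·10^j·j + 10·10^j + 3 = 10^(j+1)(4(j+1) - 3) + 3,
which is the closed form with N = j+1.
By induction, the statement is established for all N ≥ 1.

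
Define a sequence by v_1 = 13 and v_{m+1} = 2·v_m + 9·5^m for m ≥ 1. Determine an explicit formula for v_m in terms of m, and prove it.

v_m = -2^m + 3·5^m

Computing the first terms: v_1 = 13, v_2 = 71, v_3 = 367. This suggests v_m = -2^m + 3·5^m.
When m = 1: the formula gives 13 = 13 = v_1.
Suppose the result is true for m = i, so v_i = -2^i + 3·5^i.
Then v_{i+1} = 2·v_i + 9·5^i = 2·(-2^i + 3·5^i) + 9·5^i = -2^(i + 1) + 3·5^(i + 1),
which is the claimed formula at m = i+1.
By induction, the statement is established for all m ≥ 1.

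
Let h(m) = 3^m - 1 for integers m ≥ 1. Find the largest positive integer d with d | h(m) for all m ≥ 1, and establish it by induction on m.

d = 2

Computing the first values: h(1) = 2 and h(2) = 8; gcd(2, 8) = 2, so d ≤ 2.
We prove 2 | 3^m - 1 for all m ≥ 1 by induction on m.
For the base case m = 1: h(1) = 2 = 2·(1), so 2 | h(1).
For the inductive step, assume it holds for an arbitrary p ≥ 1, i.e. 2 | h(p). Then
3^{p+1} − 1^{p+1} = 3·3^p − 1·1^p = 3·(3^p − 1^p) + (2)·1^p. The first term is divisible by 2 by the inductive hypothesis, and the second term (2)·1^p is divisible by 2 since 2 | 2. Hence 2 | h(p+1).
By the principle of mathematical induction, the result holds for all m ≥ 1.
Therefore the largest such d is 2.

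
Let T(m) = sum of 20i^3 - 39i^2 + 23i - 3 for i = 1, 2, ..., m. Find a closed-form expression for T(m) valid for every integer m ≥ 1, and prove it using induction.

We claim T(m) = m(5m^3 - 3m^2 - 3m + 2) for all m ≥ 1.
For the base case m = 1: T(1) = 1, and the closed form gives 1. They agree.
For the inductive step, assume it holds for an arbitrary i ≥ 1, so T(i) = i(5i^3 - 3i^2 - 3i + 2).
Then T(i+1) = T(i) + (20i^3 + 21i^2 + 5i + 1) = (i(5i^3 - 3i^2 - 3i + 2)) + (20i^3 + 21i^2 + 5i + 1).
Simplifying, T(i+1) = (i + 1)(5i^3 + 12i^2 + 6i + 1) = (i+1)(5(i+1)^3 - 3(i+1)^2 - 3(i+1) + 2),
which is the closed form with m = i+1.
By the principle of mathematical induction, the result holds for all m ≥ 1.

T(m) = m(5m^3 - 3m^2 - 3m + 2)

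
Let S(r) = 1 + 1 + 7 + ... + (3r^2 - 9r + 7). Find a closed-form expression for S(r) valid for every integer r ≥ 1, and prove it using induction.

S(r) = r(r^2 - 3r + 3)

We claim S(r) = r(r^2 - 3r + 3) for all r ≥ 1.
Base step (r = 1): S(1) = 1, and the closed form gives 1. They agree.
For the inductive step, assume it holds for an arbitrary j ≥ 1, so S(j) = j(j^2 - 3j + 3).
Then S(j+1) = S(j) + (3j^2 - 3j + 1) = (j(j^2 - 3j + 3)) + (3j^2 - 3j + 1).
Simplifying, S(j+1) = (j + 1)(j^2 - j + 1) = (j+1)((j+1)^2 - 3(j+1) + 3),
which is the closed form with r = j+1.
By the principle of mathematical induction, the result holds for all r ≥ 1.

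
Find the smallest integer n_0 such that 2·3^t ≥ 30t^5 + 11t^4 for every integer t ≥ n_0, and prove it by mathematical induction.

At t = 14: 9565938 < 16557296, so the inequality fails and n_0 ≥ 15. We prove 2·3^t ≥ 30t^5 + 11t^4 for all t ≥ 15.
Base case (t = 15): 2·3^t = 28697814 and 30t^5 + 11t^4 = 23338125, so 28697814 ≥ 23338125.
Suppose the result is true for t = j, so 2·3^j ≥ 30j^5 + 11j^4.
Then 2·3^(j + 1) = 3·(2·3^j) ≥ 3·(30j^5 + 11j^4).
Also, for j ≥ 15 we have 3·(30j^5 + 11j^4) ≥ 30(j+1)^5 + 11(j+1)^4, since 3·(30j^5 + 11j^4) − (30(j+1)^5 + 11(j+1)^4) = 60j^5 - 128j^4 - 344j^3 - 366j^2 - 194j - 41, which is nonnegative for all j ≥ 15.
Combining, 2·3^(j + 1) ≥ 30(j+1)^5 + 11(j+1)^4.
By the principle of mathematical induction, the result holds for all t ≥ 15.
Hence the smallest such n_0 is 15.

n_0 = 15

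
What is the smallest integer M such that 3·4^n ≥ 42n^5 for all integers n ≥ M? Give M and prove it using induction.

At n = 10: 3145728 < 4200000, so the inequality fails and M ≥ 11. We prove 3·4^n ≥ 42n^5 for all n ≥ 11.
For the base case n = 11: 3·4^n = 12582912 and 42n^5 = 6764142, so 12582912 ≥ 6764142.
Suppose the result is true for n = m, so 3·4^m ≥ 42m^5.
Then 3·4^(m + 1) = 4·(3·4^m) ≥ 4·(42m^5).
Also, for m ≥ 11 we have 4·(42m^5) ≥ 42(m+1)^5, since 4 ≥ (1 + 1/m)^5 for all m ≥ 11.
Combining, 3·4^(m + 1) ≥ 42(m+1)^5.
By induction, the statement is established for all n ≥ 11.
Hence the smallest such M is 11.

M = 11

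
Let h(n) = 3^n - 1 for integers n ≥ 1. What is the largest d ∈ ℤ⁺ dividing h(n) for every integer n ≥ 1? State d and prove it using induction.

d = 2

Computing the first values: h(1) = 2 and h(2) = 8; gcd(2, 8) = 2, so d ≤ 2.
We prove 2 | 3^n - 1 for all n ≥ 1 by induction on n.
Base step (n = 1): h(1) = 2 = 2·(1), so 2 | h(1).
For the inductive step, assume it holds for an arbitrary m ≥ 1, i.e. 2 | h(m). Then
3^{m+1} − 1^{m+1} = 3·3^m − 1·1^m = 3·(3^m − 1^m) + (2)·1^m. The first term is divisible by 2 by the inductive hypothesis, and the second term (2)·1^m is divisible by 2 since 2 | 2. Hence 2 | h(m+1).
By the principle of mathematical induction, the result holds for all n ≥ 1.
Therefore the largest such d is 2.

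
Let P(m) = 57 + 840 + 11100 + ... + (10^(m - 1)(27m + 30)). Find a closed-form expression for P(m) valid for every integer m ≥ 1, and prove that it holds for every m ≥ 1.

We claim P(m) = 3·10^m(m + 1) - 3 for all m ≥ 1.
When m = 1: P(1) = 57, and the closed form gives 57. They agree.
Inductive step: assume the claim holds for m = j, so P(j) = 3·10^j(j + 1) - 3.
Then P(j+1) = P(j) + (10^j(27j + 57)) = (3·10^j(j + 1) - 3) + (10^j(27j + 57)).
Simplifying, P(j+1) = 30·10^j·j + 60·10^j - 3 = 3·10^(j+1)((j+1) + 1) - 3,
which is the closed form with m = j+1.
By induction, the statement is established for all m ≥ 1.

P(m) = 3·10^m(m + 1) - 3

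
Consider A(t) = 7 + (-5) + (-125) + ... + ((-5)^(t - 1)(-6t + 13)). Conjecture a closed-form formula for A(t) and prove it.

A(t) = (-5)^t(t - 2) + 2

We claim A(t) = (-5)^t(t - 2) + 2 for all t ≥ 1.
Base step (t = 1): A(1) = 7, and the closed form gives 7. They agree.
Inductive step: suppose the statement holds for some m ≥ 1, so A(m) = (-5)^m(m - 2) + 2.
Then A(m+1) = A(m) + ((-5)^m(-6m + 7)) = ((-5)^m(m - 2) + 2) + ((-5)^m(-6m + 7)).
Simplifying, A(m+1) = (-5)^(m + 1)m - (-5)^(m + 1) + 2 = (-5)^(m+1)((m+1) - 2) + 2,
which is the closed form with t = m+1.
Hence, by induction on t, the claim holds for every t ≥ 1.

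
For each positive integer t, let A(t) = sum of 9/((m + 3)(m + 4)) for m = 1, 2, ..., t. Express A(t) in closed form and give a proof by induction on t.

We claim A(t) = 9t/(4(t + 4)) for all t ≥ 1.
When t = 1: A(1) = 9/20, and the closed form gives 9/20. They agree.
Suppose the result is true for t = m, so A(m) = 9m/(4(m + 4)).
Then A(m+1) = A(m) + (9/((m + 4)(m + 5))) = (9m/(4(m + 4))) + (9/((m + 4)(m + 5))).
Simplifying, A(m+1) = 9(m + 1)/(4(m + 5)) = 9(m+1)/(4((m+1) + 4)),
which is the closed form with t = m+1.
By induction, the statement is established for all t ≥ 1.

A(t) = 9t/(4(t + 4))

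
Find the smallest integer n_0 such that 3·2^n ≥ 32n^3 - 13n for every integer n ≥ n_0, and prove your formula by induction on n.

n_0 = 16

At n = 15: 98304 < 107805, so the inequality fails and n_0 ≥ 16. We prove 3·2^n ≥ 32n^3 - 13n for all n ≥ 16.
Base case (n = 16): 3·2^n = 196608 and 32n^3 - 13n = 130864, so 196608 ≥ 130864.
Inductive step: suppose the statement holds for some r ≥ 16, so 3·2^r ≥ 32r^3 - 13r.
Then 3·2^(r + 1) = 2·(3·2^r) ≥ 2·(32r^3 - 13r).
Also, for r ≥ 16 we have 2·(32r^3 - 13r) ≥ 32(r+1)^3 - 13(r+1), since 2·(32r^3 - 13r) − (32(r+1)^3 - 13(r+1)) = 32r^3 - 96r^2 - 109r - 19, which is nonnegative for all r ≥ 16.
Combining, 3·2^(r + 1) ≥ 32(r+1)^3 - 13(r+1).
This completes the induction.
Hence the smallest such n_0 is 16.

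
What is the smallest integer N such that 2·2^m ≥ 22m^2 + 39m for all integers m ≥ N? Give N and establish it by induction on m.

At m = 10: 2048 < 2590, so the inequality fails and N ≥ 11. We prove 2·2^m ≥ 22m^2 + 39m for all m ≥ 11.
Base case (m = 11): 2·2^m = 4096 and 22m^2 + 39m = 3091, so 4096 ≥ 3091.
Inductive step: suppose the statement holds for some p ≥ 11, so 2·2^p ≥ 22p^2 + 39p.
Then 2·2^(p + 1) = 2·(2·2^p) ≥ 2·(22p^2 + 39p).
Also, for p ≥ 11 we have 2·(22p^2 + 39p) ≥ 22(p+1)^2 + 39(p+1), since 2·(22p^2 + 39p) − (22(p+1)^2 + 39(p+1)) = 22p^2 - 5p - 61, which is nonnegative for all p ≥ 11.
Combining, 2·2^(p + 1) ≥ 22(p+1)^2 + 39(p+1).
Hence, by induction on m, the claim holds for every m ≥ 11.
Hence the smallest such N is 11.

N = 11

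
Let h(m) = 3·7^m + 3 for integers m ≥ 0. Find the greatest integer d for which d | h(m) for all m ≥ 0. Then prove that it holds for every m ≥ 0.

d = 6

Computing the first values: h(0) = 6 and h(1) = 24; gcd(6, 24) = 6, so d ≤ 6.
We prove 6 | 3·7^m + 3 for all m ≥ 0 by induction on m.
When m = 0: h(0) = 6 = 6·(1), so 6 | h(0).
Inductive step: assume the claim holds for m = p, i.e. 6 | h(p). Then
h(p+1) = 3·7^(p+1) + 3 = 7·(3·7^p + 3) - 18 = 7·h(p) - 18. The first term is divisible by 6 by the inductive hypothesis, and -18 is divisible by 6. Hence 6 | h(p+1).
Hence, by induction on m, the claim holds for every m ≥ 0.
Therefore the largest such d is 6.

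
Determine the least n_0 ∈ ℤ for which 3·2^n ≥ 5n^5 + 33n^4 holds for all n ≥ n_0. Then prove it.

At n = 24: 50331648 < 50761728, so the inequality fails and n_0 ≥ 25. We prove 3·2^n ≥ 5n^5 + 33n^4 for all n ≥ 25.
Base case (n = 25): 3·2^n = 100663296 and 5n^5 + 33n^4 = 61718750, so 100663296 ≥ 61718750.
Inductive step: suppose the statement holds for some j ≥ 25, so 3·2^j ≥ 5j^5 + 33j^4.
Then 3·2^(j + 1) = 2·(3·2^j) ≥ 2·(5j^5 + 33j^4).
Also, for j ≥ 25 we have 2·(5j^5 + 33j^4) ≥ 5(j+1)^5 + 33(j+1)^4, since 2·(5j^5 + 33j^4) − (5(j+1)^5 + 33(j+1)^4) = 5j^5 + 8j^4 - 182j^3 - 248j^2 - 157j - 38, which is nonnegative for all j ≥ 25.
Combining, 3·2^(j + 1) ≥ 5(j+1)^5 + 33(j+1)^4.
By the principle of mathematical induction, the result holds for all n ≥ 25.
Hence the smallest such n_0 is 25.

n_0 = 25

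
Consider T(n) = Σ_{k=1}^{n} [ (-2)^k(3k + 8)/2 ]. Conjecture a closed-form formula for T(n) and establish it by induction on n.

T(n) = (-2)^n(n + 3) - 3

We claim T(n) = (-2)^n(n + 3) - 3 for all n ≥ 1.
For the base case n = 1: T(1) = -11, and the closed form gives -11. They agree.
Inductive step: assume the claim holds for n = k, so T(k) = (-2)^k(k + 3) - 3.
Then T(k+1) = T(k) + ((-2)^k(-3k - 11)) = ((-2)^k(k + 3) - 3) + ((-2)^k(-3k - 11)).
Simplifying, T(k+1) = -2(-2)^k·k - 8(-2)^k - 3 = (-2)^(k+1)((k+1) + 3) - 3,
which is the closed form with n = k+1.
By the principle of mathematical induction, the result holds for all n ≥ 1.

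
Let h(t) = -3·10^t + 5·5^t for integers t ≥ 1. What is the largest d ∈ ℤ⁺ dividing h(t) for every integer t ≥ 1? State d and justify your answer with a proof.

Computing the first values: h(1) = -5 and h(2) = -175; gcd(-5, -175) = 5, so d ≤ 5.
We prove 5 | -3·10^t + 5·5^t for all t ≥ 1 by induction on t.
Base case (t = 1): h(1) = -5 = 5·(-1), so 5 | h(1).
Inductive step: suppose the statement holds for some r ≥ 1, i.e. 5 | h(r). Then
h(r+1) − 10·h(r) = (-3·10^(r+1) + 5·5^(r+1)) − 10·(-3·10^r + 5·5^r) = (5)·5^r·(5 − 10) = (-25)·5^r. Since 5 | h(r) by the inductive hypothesis, 5 | 10·h(r); and 5 | -25 since -25 = 5·-5. Therefore 5 | h(r+1).
Hence, by induction on t, the claim holds for every t ≥ 1.
Therefore the largest such d is 5.

d = 5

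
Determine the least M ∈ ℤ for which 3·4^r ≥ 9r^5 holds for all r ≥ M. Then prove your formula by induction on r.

At r = 8: 196608 < 294912, so the inequality fails and M ≥ 9. We prove 3·4^r ≥ 9r^5 for all r ≥ 9.
For the base case r = 9: 3·4^r = 786432 and 9r^5 = 531441, so 786432 ≥ 531441.
Inductive step: suppose the statement holds for some k ≥ 9, so 3·4^k ≥ 9k^5.
Then 3·4^(k + 1) = 4·(3·4^k) ≥ 4·(9k^5).
Also, for k ≥ 9 we have 4·(9k^5) ≥ 9(k+1)^5, since 4 ≥ (1 + 1/k)^5 for all k ≥ 9.
Combining, 3·4^(k + 1) ≥ 9(k+1)^5.
By induction, the statement is established for all r ≥ 9.
Hence the smallest such M is 9.

M = 9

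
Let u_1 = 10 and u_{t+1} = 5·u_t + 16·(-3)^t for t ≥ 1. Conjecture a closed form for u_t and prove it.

u_t = -2(-3)^t + 4·5^(t - 1)

Computing the first terms: u_1 = 10, u_2 = 2, u_3 = 154. This suggests u_t = -2(-3)^t + 4·5^(t - 1).
Base step (t = 1): the formula gives 10 = 10 = u_1.
For the inductive step, assume it holds for an arbitrary m ≥ 1, so u_m = -2(-3)^m + 4·5^(m - 1).
Then u_{m+1} = 5·u_m + 16·(-3)^m = 5·(-2(-3)^m + 4·5^(m - 1)) + 16·(-3)^m = -2(-3)^(m + 1) + 4·5^m = -2(-3)^(m+1) + 4·5^((m+1) - 1),
which is the claimed formula at t = m+1.
Hence, by induction on t, the claim holds for every t ≥ 1.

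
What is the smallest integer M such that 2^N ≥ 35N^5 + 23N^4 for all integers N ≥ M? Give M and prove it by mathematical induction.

M = 30

At N = 29: 536870912 < 734157678, so the inequality fails and M ≥ 30. We prove 2^N ≥ 35N^5 + 23N^4 for all N ≥ 30.
When N = 30: 2^N = 1073741824 and 35N^5 + 23N^4 = 869130000, so 1073741824 ≥ 869130000.
For the inductive step, assume it holds for an arbitrary k ≥ 30, so 2^k ≥ 35k^5 + 23k^4.
Then 2^(k + 1) = 2·(2^k) ≥ 2·(35k^5 + 23k^4).
Also, for k ≥ 30 we have 2·(35k^5 + 23k^4) ≥ 35(k+1)^5 + 23(k+1)^4, since 2·(35k^5 + 23k^4) − (35(k+1)^5 + 23(k+1)^4) = 35k^5 - 152k^4 - 442k^3 - 488k^2 - 267k - 58, which is nonnegative for all k ≥ 30.
Combining, 2^(k + 1) ≥ 35(k+1)^5 + 23(k+1)^4.
This completes the induction.
Hence the smallest such M is 30.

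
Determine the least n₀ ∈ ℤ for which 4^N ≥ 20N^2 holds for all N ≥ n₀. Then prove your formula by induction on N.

At N = 4: 256 < 320, so the inequality fails and n₀ ≥ 5. We prove 4^N ≥ 20N^2 for all N ≥ 5.
Base case (N = 5): 4^N = 1024 and 20N^2 = 500, so 1024 ≥ 500.
For the inductive step, assume it holds for an arbitrary r ≥ 5, so 4^r ≥ 20r^2.
Then 4^(r + 1) = 4·(4^r) ≥ 4·(20r^2).
Also, for r ≥ 5 we have 4·(20r^2) ≥ 20(r+1)^2, since 4 ≥ (1 + 1/r)^2 for all r ≥ 5.
Combining, 4^(r + 1) ≥ 20(r+1)^2.
By the principle of mathematical induction, the result holds for all N ≥ 5.
Hence the smallest such n₀ is 5.

n₀ = 5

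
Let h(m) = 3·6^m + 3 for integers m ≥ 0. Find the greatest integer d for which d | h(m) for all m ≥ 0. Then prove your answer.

Computing the first values: h(0) = 6 and h(1) = 21; gcd(6, 21) = 3, so d ≤ 3.
We prove 3 | 3·6^m + 3 for all m ≥ 0 by induction on m.
Base case (m = 0): h(0) = 6 = 3·(2), so 3 | h(0).
Suppose the result is true for m = i, i.e. 3 | h(i). Then
h(i+1) = 3·6^(i+1) + 3 = 6·(3·6^i + 3) - 15 = 6·h(i) - 15. The first term is divisible by 3 by the inductive hypothesis, and -15 is divisible by 3. Hence 3 | h(i+1).
By induction, the statement is established for all m ≥ 0.
Therefore the largest such d is 3.

d = 3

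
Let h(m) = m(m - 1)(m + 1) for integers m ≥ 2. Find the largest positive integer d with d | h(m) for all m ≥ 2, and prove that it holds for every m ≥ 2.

Computing the first values: h(2) = 6 and h(3) = 24; gcd(6, 24) = 6, so d ≤ 6.
We prove 6 | m(m - 1)(m + 1) for all m ≥ 2 by induction on m.
For the base case m = 2: h(2) = 6 = 6·(1), so 6 | h(2).
For the inductive step, assume it holds for an arbitrary j ≥ 2, i.e. 6 | h(j). Then
h(j+1) − h(j) = j·(j+1)·(j+2) − (j-1)·j·(j+1) = j·(j+1)·[(j+2) − (j-1)] = 3·j·(j+1). The product of 2 consecutive integers is divisible by (2)! = 2, so h(j+1) − h(j) is divisible by 3·2 = 6. By the inductive hypothesis 6 | h(j), hence 6 | h(j+1).
By induction, the statement is established for all m ≥ 2.
Therefore the largest such d is 6.

d = 6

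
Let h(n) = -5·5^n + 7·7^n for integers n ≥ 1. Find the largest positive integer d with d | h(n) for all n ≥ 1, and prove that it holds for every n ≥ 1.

d = 2

Computing the first values: h(1) = 24 and h(2) = 218; gcd(24, 218) = 2, so d ≤ 2.
We prove 2 | -5·5^n + 7·7^n for all n ≥ 1 by induction on n.
Base step (n = 1): h(1) = 24 = 2·(12), so 2 | h(1).
Inductive step: suppose the statement holds for some p ≥ 1, i.e. 2 | h(p). Then
h(p+1) − 7·h(p) = (-5·5^(p+1) + 7·7^(p+1)) − 7·(-5·5^p + 7·7^p) = (-5)·5^p·(5 − 7) = (10)·5^p. Since 2 | h(p) by the inductive hypothesis, 2 | 7·h(p); and 2 | 10 since 10 = 2·5. Therefore 2 | h(p+1).
By induction, the statement is established for all n ≥ 1.
Therefore the largest such d is 2.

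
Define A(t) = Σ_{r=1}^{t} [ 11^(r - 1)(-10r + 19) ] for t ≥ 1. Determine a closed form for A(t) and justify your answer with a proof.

We claim A(t) = 11^t(-t + 2) - 2 for all t ≥ 1.
Base step (t = 1): A(1) = 9, and the closed form gives 9. They agree.
For the inductive step, assume it holds for an arbitrary r ≥ 1, so A(r) = 11^r(-r + 2) - 2.
Then A(r+1) = A(r) + (11^r(-10r + 9)) = (11^r(-r + 2) - 2) + (11^r(-10r + 9)).
Simplifying, A(r+1) = -11^(r + 1)r + 11^(r + 1) - 2 = 11^(r+1)(-(r+1) + 2) - 2,
which is the closed form with t = r+1.
By the principle of mathematical induction, the result holds for all t ≥ 1.

A(t) = 11^t(-t + 2) - 2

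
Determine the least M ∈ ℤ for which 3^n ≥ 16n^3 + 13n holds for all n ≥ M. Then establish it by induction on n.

At n = 8: 6561 < 8296, so the inequality fails and M ≥ 9. We prove 3^n ≥ 16n^3 + 13n for all n ≥ 9.
Base step (n = 9): 3^n = 19683 and 16n^3 + 13n = 11781, so 19683 ≥ 11781.
For the inductive step, assume it holds for an arbitrary k ≥ 9, so 3^k ≥ 16k^3 + 13k.
Then 3^(k + 1) = 3·(3^k) ≥ 3·(16k^3 + 13k).
Also, for k ≥ 9 we have 3·(16k^3 + 13k) ≥ 16(k+1)^3 + 13(k+1), since 3·(16k^3 + 13k) − (16(k+1)^3 + 13(k+1)) = 32k^3 - 48k^2 - 22k - 29, which is nonnegative for all k ≥ 9.
Combining, 3^(k + 1) ≥ 16(k+1)^3 + 13(k+1).
This completes the induction.
Hence the smallest such M is 9.

M = 9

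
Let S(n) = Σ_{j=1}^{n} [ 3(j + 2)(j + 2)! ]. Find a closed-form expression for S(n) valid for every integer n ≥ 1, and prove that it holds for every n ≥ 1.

S(n) = 3(n + 3)! - 18

We claim S(n) = 3(n + 3)! - 18 for all n ≥ 1.
For the base case n = 1: S(1) = 54, and the closed form gives 54. They agree.
Suppose the result is true for n = j, so S(j) = 3(j + 3)! - 18.
Then S(j+1) = S(j) + (3(j + 3)(j + 3)!) = (3(j + 3)! - 18) + (3(j + 3)(j + 3)!).
Simplifying, S(j+1) = 3((j+1) + 3)! - 18,
which is the closed form with n = j+1.
Hence, by induction on n, the claim holds for every n ≥ 1.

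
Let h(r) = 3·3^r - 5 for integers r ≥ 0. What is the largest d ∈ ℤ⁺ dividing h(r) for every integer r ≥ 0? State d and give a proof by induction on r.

Computing the first values: h(0) = -2 and h(1) = 4; gcd(-2, 4) = 2, so d ≤ 2.
We prove 2 | 3·3^r - 5 for all r ≥ 0 by induction on r.
For the base case r = 0: h(0) = -2 = 2·(-1), so 2 | h(0).
Inductive step: assume the claim holds for r = m, i.e. 2 | h(m). Then
h(m+1) = 3·3^(m+1) - 5 = 3·(3·3^m - 5) + 10 = 3·h(m) + 10. The first term is divisible by 2 by the inductive hypothesis, and 10 is divisible by 2. Hence 2 | h(m+1).
Hence, by induction on r, the claim holds for every r ≥ 0.
Therefore the largest such d is 2.

d = 2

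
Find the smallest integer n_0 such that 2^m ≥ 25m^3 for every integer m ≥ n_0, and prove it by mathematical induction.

At m = 16: 65536 < 102400, so the inequality fails and n_0 ≥ 17. We prove 2^m ≥ 25m^3 for all m ≥ 17.
When m = 17: 2^m = 131072 and 25m^3 = 122825, so 131072 ≥ 122825.
Suppose the result is true for m = p, so 2^p ≥ 25p^3.
Then 2^(p + 1) = 2·(2^p) ≥ 2·(25p^3).
Also, for p ≥ 17 we have 2·(25p^3) ≥ 25(p+1)^3, since 2 ≥ (1 + 1/p)^3 for all p ≥ 17.
Combining, 2^(p + 1) ≥ 25(p+1)^3.
By induction, the statement is established for all m ≥ 17.
Hence the smallest such n_0 is 17.

n_0 = 17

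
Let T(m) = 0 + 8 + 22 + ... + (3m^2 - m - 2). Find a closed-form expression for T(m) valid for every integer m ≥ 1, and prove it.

We claim T(m) = m(m - 1)(m + 2) for all m ≥ 1.
For the base case m = 1: T(1) = 0, and the closed form gives 0. They agree.
For the inductive step, assume it holds for an arbitrary p ≥ 1, so T(p) = p(p^2 + p - 2).
Then T(p+1) = T(p) + (p(3p + 5)) = (p(p^2 + p - 2)) + (p(3p + 5)).
Simplifying, T(p+1) = p(p + 1)(p + 3) = (p+1)((p+1) - 1)((p+1) + 2),
which is the closed form with m = p+1.
By induction, the statement is established for all m ≥ 1.

T(m) = m(m - 1)(m + 2)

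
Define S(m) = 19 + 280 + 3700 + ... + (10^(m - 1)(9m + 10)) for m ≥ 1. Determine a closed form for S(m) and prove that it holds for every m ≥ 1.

We claim S(m) = 10^m(m + 1) - 1 for all m ≥ 1.
For the base case m = 1: S(1) = 19, and the closed form gives 19. They agree.
Inductive step: suppose the statement holds for some i ≥ 1, so S(i) = 10^i(i + 1) - 1.
Then S(i+1) = S(i) + (10^i(9i + 19)) = (10^i(i + 1) - 1) + (10^i(9i + 19)).
Simplifying, S(i+1) = 10·10^i·i + 20·10^i - 1 = 10^(i+1)((i+1) + 1) - 1,
which is the closed form with m = i+1.
Hence, by induction on m, the claim holds for every m ≥ 1.

S(m) = 10^m(m + 1) - 1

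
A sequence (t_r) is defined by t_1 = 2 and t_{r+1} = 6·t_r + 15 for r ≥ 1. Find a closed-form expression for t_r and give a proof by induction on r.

Computing the first terms: t_1 = 2, t_2 = 27, t_3 = 177. This suggests t_r = 5·6^(r - 1) - 3.
For the base case r = 1: the formula gives 2 = 2 = t_1.
Inductive step: suppose the statement holds for some p ≥ 1, so t_p = 5·6^(p - 1) - 3.
Then t_{p+1} = 6·t_p + 15 = 6·(5·6^(p - 1) - 3) + 15 = 5·6^p - 3 = 5·6^((p+1) - 1) - 3,
which is the claimed formula at r = p+1.
By induction, the statement is established for all r ≥ 1.

t_r = 5·6^(r - 1) - 3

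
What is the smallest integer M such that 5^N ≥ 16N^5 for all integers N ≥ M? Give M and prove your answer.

At N = 8: 390625 < 524288, so the inequality fails and M ≥ 9. We prove 5^N ≥ 16N^5 for all N ≥ 9.
Base case (N = 9): 5^N = 1953125 and 16N^5 = 944784, so 1953125 ≥ 944784.
Inductive step: suppose the statement holds for some i ≥ 9, so 5^i ≥ 16i^5.
Then 5^(i + 1) = 5·(5^i) ≥ 5·(16i^5).
Also, for i ≥ 9 we have 5·(16i^5) ≥ 16(i+1)^5, since 5 ≥ (1 + 1/i)^5 for all i ≥ 9.
Combining, 5^(i + 1) ≥ 16(i+1)^5.
By the principle of mathematical induction, the result holds for all N ≥ 9.
Hence the smallest such M is 9.

M = 9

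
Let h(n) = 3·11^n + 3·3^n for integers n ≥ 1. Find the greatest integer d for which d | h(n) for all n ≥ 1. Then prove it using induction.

Computing the first values: h(1) = 42 and h(2) = 390; gcd(42, 390) = 6, so d ≤ 6.
We prove 6 | 3·11^n + 3·3^n for all n ≥ 1 by induction on n.
When n = 1: h(1) = 42 = 6·(7), so 6 | h(1).
For the inductive step, assume it holds for an arbitrary m ≥ 1, i.e. 6 | h(m). Then
h(m+1) − 11·h(m) = (3·11^(m+1) + 3·3^(m+1)) − 11·(3·11^m + 3·3^m) = (3)·3^m·(3 − 11) = (-24)·3^m. Since 6 | h(m) by the inductive hypothesis, 6 | 11·h(m); and 6 | -24 since -24 = 6·-4. Therefore 6 | h(m+1).
Hence, by induction on n, the claim holds for every n ≥ 1.
Therefore the largest such d is 6.

d = 6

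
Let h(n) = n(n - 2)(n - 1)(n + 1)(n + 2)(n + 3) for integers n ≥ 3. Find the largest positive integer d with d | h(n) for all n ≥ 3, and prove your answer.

Computing the first values: h(3) = 720 and h(4) = 5040; gcd(720, 5040) = 720, so d ≤ 720.
We prove 720 | n(n - 2)(n - 1)(n + 1)(n + 2)(n + 3) for all n ≥ 3 by induction on n.
Base case (n = 3): h(3) = 720 = 720·(1), so 720 | h(3).
Suppose the result is true for n = k, i.e. 720 | h(k). Then
h(k+1) − h(k) = (k-1)·k·(k+1)·(k+2)·(k+3)·(k+4) − (k-2)·(k-1)·k·(k+1)·(k+2)·(k+3) = (k-1)·k·(k+1)·(k+2)·(k+3)·[(k+4) − (k-2)] = 6·(k-1)·k·(k+1)·(k+2)·(k+3). The product of 5 consecutive integers is divisible by (5)! = 120, so h(k+1) − h(k) is divisible by 6·120 = 720. By the inductive hypothesis 720 | h(k), hence 720 | h(k+1).
Hence, by induction on n, the claim holds for every n ≥ 3.
Therefore the largest such d is 720.

d = 720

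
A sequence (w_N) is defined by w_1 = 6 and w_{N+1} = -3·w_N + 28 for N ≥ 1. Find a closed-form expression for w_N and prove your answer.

w_N = -(-3)^(N - 1) + 7

Computing the first terms: w_1 = 6, w_2 = 10, w_3 = -2. This suggests w_N = -(-3)^(N - 1) + 7.
When N = 1: the formula gives 6 = 6 = w_1.
Inductive step: suppose the statement holds for some p ≥ 1, so w_p = -(-3)^(p - 1) + 7.
Then w_{p+1} = -3·w_p + 28 = -3·(-(-3)^(p - 1) + 7) + 28 = -(-3)^p + 7 = -(-3)^((p+1) - 1) + 7,
which is the claimed formula at N = p+1.
This completes the induction.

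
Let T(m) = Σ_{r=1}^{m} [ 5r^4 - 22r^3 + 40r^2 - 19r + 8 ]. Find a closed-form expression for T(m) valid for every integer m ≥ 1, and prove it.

T(m) = m(m^4 - 3m^3 + 4m^2 + 5m + 5)

We claim T(m) = m(m^4 - 3m^3 + 4m^2 + 5m + 5) for all m ≥ 1.
Base step (m = 1): T(1) = 12, and the closed form gives 12. They agree.
Inductive step: assume the claim holds for m = r, so T(r) = r(r^4 - 3r^3 + 4r^2 + 5r + 5).
Then T(r+1) = T(r) + (5r^4 - 2r^3 + 4r^2 + 15r + 12) = (r(r^4 - 3r^3 + 4r^2 + 5r + 5)) + (5r^4 - 2r^3 + 4r^2 + 15r + 12).
Simplifying, T(r+1) = (r + 1)(r^4 + r^3 + r^2 + 8r + 12) = (r+1)((r+1)^4 - 3(r+1)^3 + 4(r+1)^2 + 5(r+1) + 5),
which is the closed form with m = r+1.
By induction, the statement is established for all m ≥ 1.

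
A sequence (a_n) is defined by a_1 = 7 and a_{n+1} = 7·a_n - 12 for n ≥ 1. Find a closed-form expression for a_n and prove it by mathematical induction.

a_n = 5·7^(n - 1) + 2

Computing the first terms: a_1 = 7, a_2 = 37, a_3 = 247. This suggests a_n = 5·7^(n - 1) + 2.
For the base case n = 1: the formula gives 7 = 7 = a_1.
Inductive step: suppose the statement holds for some i ≥ 1, so a_i = 5·7^(i - 1) + 2.
Then a_{i+1} = 7·a_i - 12 = 7·(5·7^(i - 1) + 2) - 12 = 5·7^i + 2 = 5·7^((i+1) - 1) + 2,
which is the claimed formula at n = i+1.
Hence, by induction on n, the claim holds for every n ≥ 1.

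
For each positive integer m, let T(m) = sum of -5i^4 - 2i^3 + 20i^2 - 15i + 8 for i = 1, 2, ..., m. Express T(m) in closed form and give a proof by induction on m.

T(m) = -m(m^4 + 3m^3 - 4m^2 - 2m - 4)

We claim T(m) = -m(m^4 + 3m^3 - 4m^2 - 2m - 4) for all m ≥ 1.
For the base case m = 1: T(1) = 6, and the closed form gives 6. They agree.
Suppose the result is true for m = i, so T(i) = i(-i^4 - 3i^3 + 4i^2 + 2i + 4).
Then T(i+1) = T(i) + (-5i^4 - 22i^3 - 16i^2 - i + 6) = (i(-i^4 - 3i^3 + 4i^2 + 2i + 4)) + (-5i^4 - 22i^3 - 16i^2 - i + 6).
Simplifying, T(i+1) = -(i + 1)(i^4 + 7i^3 + 11i^2 + 3i - 6) = -(i+1)((i+1)^4 + 3(i+1)^3 - 4(i+1)^2 - 2(i+1) - 4),
which is the closed form with m = i+1.
Hence, by induction on m, the claim holds for every m ≥ 1.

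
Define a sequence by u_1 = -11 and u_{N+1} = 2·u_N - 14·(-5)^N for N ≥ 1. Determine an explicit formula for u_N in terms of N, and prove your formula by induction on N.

u_N = 2(-5)^N - 2^(N - 1)

Computing the first terms: u_1 = -11, u_2 = 48, u_3 = -254. This suggests u_N = 2(-5)^N - 2^(N - 1).
For the base case N = 1: the formula gives -11 = -11 = u_1.
For the inductive step, assume it holds for an arbitrary k ≥ 1, so u_k = 2(-5)^k - 2^(k - 1).
Then u_{k+1} = 2·u_k - 14·(-5)^k = 2·(2(-5)^k - 2^(k - 1)) - 14·(-5)^k = 2(-5)^(k + 1) - 2^k = 2(-5)^(k+1) - 2^((k+1) - 1),
which is the claimed formula at N = k+1.
By induction, the statement is established for all N ≥ 1.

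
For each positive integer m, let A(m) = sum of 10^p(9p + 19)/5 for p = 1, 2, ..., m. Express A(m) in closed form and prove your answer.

A(m) = 2·10^m(m + 2) - 4

We claim A(m) = 2·10^m(m + 2) - 4 for all m ≥ 1.
Base step (m = 1): A(1) = 56, and the closed form gives 56. They agree.
Inductive step: suppose the statement holds for some p ≥ 1, so A(p) = 2·10^p(p + 2) - 4.
Then A(p+1) = A(p) + (10^p(18p + 56)) = (2·10^p(p + 2) - 4) + (10^p(18p + 56)).
Simplifying, A(p+1) = 20·10^p·p + 60·10^p - 4 = 2·10^(p+1)((p+1) + 2) - 4,
which is the closed form with m = p+1.
This completes the induction.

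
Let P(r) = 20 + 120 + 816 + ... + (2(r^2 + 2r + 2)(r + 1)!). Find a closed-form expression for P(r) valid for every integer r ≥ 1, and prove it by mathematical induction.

P(r) = (2r + 2)(r + 2)! - 4

We claim P(r) = (2r + 2)(r + 2)! - 4 for all r ≥ 1.
When r = 1: P(1) = 20, and the closed form gives 20. They agree.
Inductive step: suppose the statement holds for some i ≥ 1, so P(i) = (2i + 2)(i + 2)! - 4.
Then P(i+1) = P(i) + (2(i^2 + 4i + 5)(i + 2)!) = ((2i + 2)(i + 2)! - 4) + (2(i^2 + 4i + 5)(i + 2)!).
Simplifying, P(i+1) = (2(i+1) + 2)((i+1) + 2)! - 4,
which is the closed form with r = i+1.
By the principle of mathematical induction, the result holds for all r ≥ 1.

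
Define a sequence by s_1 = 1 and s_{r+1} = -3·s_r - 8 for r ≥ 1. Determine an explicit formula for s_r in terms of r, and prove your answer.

s_r = -(-3)^r - 2

Computing the first terms: s_1 = 1, s_2 = -11, s_3 = 25. This suggests s_r = -(-3)^r - 2.
Base step (r = 1): the formula gives 1 = 1 = s_1.
Inductive step: assume the claim holds for r = p, so s_p = -(-3)^p - 2.
Then s_{p+1} = -3·s_p - 8 = -3·(-(-3)^p - 2) - 8 = -(-3)^(p + 1) - 2,
which is the claimed formula at r = p+1.
Hence, by induction on r, the claim holds for every r ≥ 1.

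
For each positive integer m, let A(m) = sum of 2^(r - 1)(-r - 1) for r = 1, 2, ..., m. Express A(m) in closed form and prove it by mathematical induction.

We claim A(m) = -2^m·m for all m ≥ 1.
When m = 1: A(1) = -2, and the closed form gives -2. They agree.
Suppose the result is true for m = r, so A(r) = -2^r·r.
Then A(r+1) = A(r) + (2^r(-r - 2)) = (-2^r·r) + (2^r(-r - 2)).
Simplifying, A(r+1) = 2^(r + 1)(-r - 1) = -2^(r+1)·(r+1),
which is the closed form with m = r+1.
Hence, by induction on m, the claim holds for every m ≥ 1.

A(m) = -2^m·m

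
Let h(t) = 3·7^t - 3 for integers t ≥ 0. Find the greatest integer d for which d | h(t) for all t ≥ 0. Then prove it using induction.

d = 18

Computing the first values: h(0) = 0 and h(1) = 18; gcd(0, 18) = 18, so d ≤ 18.
We prove 18 | 3·7^t - 3 for all t ≥ 0 by induction on t.
Base step (t = 0): h(0) = 0 = 18·(0), so 18 | h(0).
For the inductive step, assume it holds for an arbitrary m ≥ 0, i.e. 18 | h(m). Then
h(m+1) = 3·7^(m+1) - 3 = 7·(3·7^m - 3) + 18 = 7·h(m) + 18. The first term is divisible by 18 by the inductive hypothesis, and 18 is divisible by 18. Hence 18 | h(m+1).
By the principle of mathematical induction, the result holds for all t ≥ 0.
Therefore the largest such d is 18.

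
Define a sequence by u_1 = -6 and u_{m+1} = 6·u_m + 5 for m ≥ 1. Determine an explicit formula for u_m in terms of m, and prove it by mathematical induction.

u_m = -5·6^(m - 1) - 1

Computing the first terms: u_1 = -6, u_2 = -31, u_3 = -181. This suggests u_m = -5·6^(m - 1) - 1.
Base step (m = 1): the formula gives -6 = -6 = u_1.
Suppose the result is true for m = r, so u_r = -5·6^(r - 1) - 1.
Then u_{r+1} = 6·u_r + 5 = 6·(-5·6^(r - 1) - 1) + 5 = -5·6^r - 1 = -5·6^((r+1) - 1) - 1,
which is the claimed formula at m = r+1.
By induction, the statement is established for all m ≥ 1.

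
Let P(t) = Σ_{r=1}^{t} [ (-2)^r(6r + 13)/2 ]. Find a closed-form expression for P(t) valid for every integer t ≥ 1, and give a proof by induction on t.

We claim P(t) = (-2)^t(2t + 5) - 5 for all t ≥ 1.
When t = 1: P(1) = -19, and the closed form gives -19. They agree.
Inductive step: suppose the statement holds for some r ≥ 1, so P(r) = (-2)^r(2r + 5) - 5.
Then P(r+1) = P(r) + ((-2)^r(-6r - 19)) = ((-2)^r(2r + 5) - 5) + ((-2)^r(-6r - 19)).
Simplifying, P(r+1) = -4(-2)^r·r - 14(-2)^r - 5 = (-2)^(r+1)(2(r+1) + 5) - 5,
which is the closed form with t = r+1.
This completes the induction.

P(t) = (-2)^t(2t + 5) - 5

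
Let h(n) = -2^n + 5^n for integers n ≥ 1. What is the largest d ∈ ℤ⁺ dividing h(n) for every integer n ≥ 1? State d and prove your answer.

d = 3

Computing the first values: h(1) = 3 and h(2) = 21; gcd(3, 21) = 3, so d ≤ 3.
We prove 3 | -2^n + 5^n for all n ≥ 1 by induction on n.
When n = 1: h(1) = 3 = 3·(1), so 3 | h(1).
Suppose the result is true for n = r, i.e. 3 | h(r). Then
5^{r+1} − 2^{r+1} = 5·5^r − 2·2^r = 5·(5^r − 2^r) + (3)·2^r. The first term is divisible by 3 by the inductive hypothesis, and the second term (3)·2^r is divisible by 3 since 3 | 3. Hence 3 | h(r+1).
By the principle of mathematical induction, the result holds for all n ≥ 1.
Therefore the largest such d is 3.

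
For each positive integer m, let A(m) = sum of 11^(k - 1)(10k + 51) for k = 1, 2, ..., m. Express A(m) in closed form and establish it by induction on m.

A(m) = 11^m(m + 5) - 5

We claim A(m) = 11^m(m + 5) - 5 for all m ≥ 1.
When m = 1: A(1) = 61, and the closed form gives 61. They agree.
For the inductive step, assume it holds for an arbitrary k ≥ 1, so A(k) = 11^k(k + 5) - 5.
Then A(k+1) = A(k) + (11^k(10k + 61)) = (11^k(k + 5) - 5) + (11^k(10k + 61)).
Simplifying, A(k+1) = 11·11^k·k + 66·11^k - 5 = 11^(k+1)((k+1) + 5) - 5,
which is the closed form with m = k+1.
Hence, by induction on m, the claim holds for every m ≥ 1.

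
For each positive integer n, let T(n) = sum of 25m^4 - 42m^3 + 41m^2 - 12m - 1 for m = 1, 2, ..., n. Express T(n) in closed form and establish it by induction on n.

T(n) = n(5n^4 + 2n^3 + n^2 + 4n - 1)

We claim T(n) = n(5n^4 + 2n^3 + n^2 + 4n - 1) for all n ≥ 1.
When n = 1: T(1) = 11, and the closed form gives 11. They agree.
Inductive step: assume the claim holds for n = m, so T(m) = m(5m^4 + 2m^3 + m^2 + 4m - 1).
Then T(m+1) = T(m) + (25m^4 + 58m^3 + 65m^2 + 44m + 11) = (m(5m^4 + 2m^3 + m^2 + 4m - 1)) + (25m^4 + 58m^3 + 65m^2 + 44m + 11).
Simplifying, T(m+1) = (m + 1)(5m^4 + 22m^3 + 37m^2 + 32m + 11) = (m+1)(5(m+1)^4 + 2(m+1)^3 + (m+1)^2 + 4(m+1) - 1),
which is the closed form with n = m+1.
By induction, the statement is established for all n ≥ 1.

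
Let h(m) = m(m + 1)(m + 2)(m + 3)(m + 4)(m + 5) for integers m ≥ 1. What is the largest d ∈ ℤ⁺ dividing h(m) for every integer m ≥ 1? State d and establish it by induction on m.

Computing the first values: h(1) = 720 and h(2) = 5040; gcd(720, 5040) = 720, so d ≤ 720.
We prove 720 | m(m + 1)(m + 2)(m + 3)(m + 4)(m + 5) for all m ≥ 1 by induction on m.
Base case (m = 1): h(1) = 720 = 720·(1), so 720 | h(1).
For the inductive step, assume it holds for an arbitrary p ≥ 1, i.e. 720 | h(p). Then
h(p+1) − h(p) = (p+1)·(p+2)·(p+3)·(p+4)·(p+5)·(p+6) − p·(p+1)·(p+2)·(p+3)·(p+4)·(p+5) = (p+1)·(p+2)·(p+3)·(p+4)·(p+5)·[(p+6) − p] = 6·(p+1)·(p+2)·(p+3)·(p+4)·(p+5). The product of 5 consecutive integers is divisible by (5)! = 120, so h(p+1) − h(p) is divisible by 6·120 = 720. By the inductive hypothesis 720 | h(p), hence 720 | h(p+1).
By induction, the statement is established for all m ≥ 1.
Therefore the largest such d is 720.

d = 720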